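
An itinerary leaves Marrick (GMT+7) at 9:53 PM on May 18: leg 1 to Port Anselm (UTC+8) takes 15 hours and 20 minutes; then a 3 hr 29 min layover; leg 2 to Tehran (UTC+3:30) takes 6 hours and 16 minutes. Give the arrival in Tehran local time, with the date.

7:28 PM on May 19

Convert departure to UTC: 9:53 PM − 7:00 = 2:53 PM UTC on May 18.
Add 15 hours and 20 minutes leg 1 → 6:13 AM UTC (May 19).
Add 3 hours 29 minutes layover in Port Anselm → 9:42 AM UTC.
Add 6 hours 16 minutes leg 2 → 3:58 PM UTC.
Tehran is UTC+3:30, so local arrival = 3:58 PM + 3:30 = 7:28 PM on May 19.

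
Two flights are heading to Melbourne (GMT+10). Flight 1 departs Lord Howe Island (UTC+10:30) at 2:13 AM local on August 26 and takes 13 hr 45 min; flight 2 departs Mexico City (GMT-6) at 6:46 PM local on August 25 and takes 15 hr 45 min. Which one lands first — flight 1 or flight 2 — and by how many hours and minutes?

the first, by 11 hours 3 minutes

Flight 1 in UTC: 2:13 AM − 10:30 = 3:43 PM on Aug 25.
+13 hours and 45 minutes → arrive 5:28 AM UTC on Aug 26.
Flight 2 in UTC: 6:46 PM + 6:00 = 12:46 AM on Aug 26.
+15 hours 45 minutes → arrive 4:31 PM UTC on Aug 26.
Flight 1 lands earlier by 11 hours 3 minutes.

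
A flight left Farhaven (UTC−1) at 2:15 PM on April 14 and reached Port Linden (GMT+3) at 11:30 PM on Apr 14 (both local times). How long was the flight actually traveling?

5 hours 15 minutes

Departure in UTC: 2:15 PM + 1:00 = 3:15 PM on Apr 14.
Arrival in UTC: 11:30 PM − 3:00 = 8:30 PM on Apr 14.
Elapsed = 8:30 PM − 3:15 PM = 5 hours 15 minutes.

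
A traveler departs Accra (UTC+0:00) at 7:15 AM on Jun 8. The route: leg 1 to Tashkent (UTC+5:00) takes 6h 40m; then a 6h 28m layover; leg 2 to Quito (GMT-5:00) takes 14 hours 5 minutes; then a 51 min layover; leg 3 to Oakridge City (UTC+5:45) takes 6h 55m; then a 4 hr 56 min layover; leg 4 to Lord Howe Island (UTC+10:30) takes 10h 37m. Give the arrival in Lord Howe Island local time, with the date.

Accra is at UTC+0, so departure is already 7:15 AM UTC on Jun 8.
Add 6 hours 40 minutes leg 1 → 1:55 PM UTC.
Add 6 hours 28 minutes layover in Tashkent → 8:23 PM UTC.
Add 14 hours and 5 minutes leg 2 → 10:28 AM UTC (Jun 9).
Add 51 minutes layover in Quito → 11:19 AM UTC.
Add 6 hours and 55 minutes leg 3 → 6:14 PM UTC.
Add 4 hours and 56 minutes layover in Oakridge City → 11:10 PM UTC.
Add 10 hours 37 minutes leg 4 → 9:47 AM UTC (Jun 10).
Lord Howe Island is UTC+10:30, so local arrival = 9:47 AM + 10:30 = 8:17 PM on Jun 10.

8:17 PM on Jun 10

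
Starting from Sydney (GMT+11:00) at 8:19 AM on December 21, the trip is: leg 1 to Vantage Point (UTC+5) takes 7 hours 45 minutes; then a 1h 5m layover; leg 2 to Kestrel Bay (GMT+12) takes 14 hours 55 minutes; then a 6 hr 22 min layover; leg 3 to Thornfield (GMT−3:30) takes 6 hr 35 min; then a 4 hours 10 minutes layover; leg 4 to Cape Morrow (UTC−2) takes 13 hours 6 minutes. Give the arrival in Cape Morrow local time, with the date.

Convert departure to UTC: 8:19 AM − 11:00 = 9:19 PM UTC on Dec 20.
Add 7 hours and 45 minutes leg 1 → 5:04 AM UTC (Dec 21).
Add 1 hour and 5 minutes layover in Vantage Point → 6:09 AM UTC.
Add 14 hours 55 minutes leg 2 → 9:04 PM UTC.
Add 6 hours and 22 minutes layover in Kestrel Bay → 3:26 AM UTC (Dec 22).
Add 6 hours 35 minutes leg 3 → 10:01 AM UTC.
Add 4 hours 10 minutes layover in Thornfield → 2:11 PM UTC.
Add 13 hours 6 minutes leg 4 → 3:17 AM UTC (Dec 23).
Cape Morrow is UTC−2:00, so local arrival = 3:17 AM − 2:00 = 1:17 AM on Dec 23.

1:17 AM on December 23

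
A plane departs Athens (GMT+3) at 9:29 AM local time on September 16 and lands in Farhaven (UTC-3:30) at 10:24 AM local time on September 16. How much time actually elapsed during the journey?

Departure in UTC: 9:29 AM − 3:00 = 6:29 AM on Sep 16.
Arrival in UTC: 10:24 AM + 3:30 = 1:54 PM on Sep 16.
Elapsed = 1:54 PM − 6:29 AM = 7 hours 25 minutes.

7 hours 25 minutes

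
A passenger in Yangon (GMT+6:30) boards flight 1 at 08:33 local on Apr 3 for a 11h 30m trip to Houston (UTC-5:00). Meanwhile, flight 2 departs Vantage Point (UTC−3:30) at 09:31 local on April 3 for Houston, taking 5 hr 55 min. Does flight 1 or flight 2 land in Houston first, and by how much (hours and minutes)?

the first, by 5 hours 23 minutes

Flight 1 in UTC: 08:33 − 6:30 = 02:03 on Apr 3.
+11 hours and 30 minutes → arrive 13:33 UTC on Apr 3.
Flight 2 in UTC: 09:31 + 3:30 = 13:01 on Apr 3.
+5 hours and 55 minutes → arrive 18:56 UTC on Apr 3.
Flight 1 lands earlier by 5 hours 23 minutes.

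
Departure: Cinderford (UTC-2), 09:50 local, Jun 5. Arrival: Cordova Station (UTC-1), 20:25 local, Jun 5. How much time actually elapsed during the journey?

Departure in UTC: 09:50 + 2:00 = 11:50 on Jun 5.
Arrival in UTC: 20:25 + 1:00 = 21:25 on Jun 5.
Elapsed = 21:25 − 11:50 = 9 hours 35 minutes.

9 hours 35 minutes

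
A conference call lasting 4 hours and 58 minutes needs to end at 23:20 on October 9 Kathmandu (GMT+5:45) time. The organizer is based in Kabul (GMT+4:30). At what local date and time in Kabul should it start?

Target end time in UTC: 23:20 − 5:45 = 17:35 on Oct 9.
Subtract 4 hours 58 minutes → start 12:37 UTC on Oct 9.
Kabul is UTC+4:30: 12:37 + 4:30 = 17:07 on Oct 9.

17:07 on Oct 9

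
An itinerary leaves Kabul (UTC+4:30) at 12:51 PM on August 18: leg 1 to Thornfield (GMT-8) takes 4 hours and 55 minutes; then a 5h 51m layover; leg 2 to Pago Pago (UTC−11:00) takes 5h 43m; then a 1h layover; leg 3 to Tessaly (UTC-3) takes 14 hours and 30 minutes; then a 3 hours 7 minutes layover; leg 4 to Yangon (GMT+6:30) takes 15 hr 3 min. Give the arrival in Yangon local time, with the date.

Convert departure to UTC: 12:51 PM − 4:30 = 8:21 AM UTC on Aug 18.
Add 4 hours and 55 minutes leg 1 → 1:16 PM UTC.
Add 5 hours 51 minutes layover in Thornfield → 7:07 PM UTC.
Add 5 hours and 43 minutes leg 2 → 12:50 AM UTC (Aug 19).
Add 1 hour layover in Pago Pago → 1:50 AM UTC.
Add 14 hours 30 minutes leg 3 → 4:20 PM UTC.
Add 3 hours and 7 minutes layover in Tessaly → 7:27 PM UTC.
Add 15 hours and 3 minutes leg 4 → 10:30 AM UTC (Aug 20).
Yangon is UTC+6:30, so local arrival = 10:30 AM + 6:30 = 5:00 PM on Aug 20.

5:00 PM on August 20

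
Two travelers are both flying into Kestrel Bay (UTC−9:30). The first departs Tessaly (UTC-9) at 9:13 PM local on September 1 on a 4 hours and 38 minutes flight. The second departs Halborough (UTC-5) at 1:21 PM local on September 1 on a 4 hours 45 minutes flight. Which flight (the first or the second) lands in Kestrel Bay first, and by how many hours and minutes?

Flight 1 in UTC: 9:13 PM + 9:00 = 6:13 AM on Sep 2.
+4 hours 38 minutes → arrive 10:51 AM UTC on Sep 2.
Flight 2 in UTC: 1:21 PM + 5:00 = 6:21 PM on Sep 1.
+4 hours 45 minutes → arrive 11:06 PM UTC on Sep 1.
Flight 2 lands earlier by 11 hours 45 minutes.

the second, by 11 hours 45 minutes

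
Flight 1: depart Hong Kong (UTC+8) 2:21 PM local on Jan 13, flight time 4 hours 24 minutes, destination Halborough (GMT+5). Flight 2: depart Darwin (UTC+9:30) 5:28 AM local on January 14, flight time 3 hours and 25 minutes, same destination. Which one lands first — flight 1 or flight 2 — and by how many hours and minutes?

Flight 1 in UTC: 2:21 PM − 8:00 = 6:21 AM on Jan 13.
+4 hours and 24 minutes → arrive 10:45 AM UTC on Jan 13.
Flight 2 in UTC: 5:28 AM − 9:30 = 7:58 PM on Jan 13.
+3 hours and 25 minutes → arrive 11:23 PM UTC on Jan 13.
Flight 1 lands earlier by 12 hours 38 minutes.

the first, by 12 hours 38 minutes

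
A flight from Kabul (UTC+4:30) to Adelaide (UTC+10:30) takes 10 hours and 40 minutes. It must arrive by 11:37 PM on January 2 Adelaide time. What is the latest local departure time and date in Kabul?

6:57 AM on Jan 2

Target arrival in UTC: 11:37 PM − 10:30 = 1:07 PM on Jan 2.
Subtract 10 hours 40 minutes → departure 2:27 AM UTC on Jan 2.
Kabul is UTC+4:30: 2:27 AM + 4:30 = 6:57 AM on Jan 2.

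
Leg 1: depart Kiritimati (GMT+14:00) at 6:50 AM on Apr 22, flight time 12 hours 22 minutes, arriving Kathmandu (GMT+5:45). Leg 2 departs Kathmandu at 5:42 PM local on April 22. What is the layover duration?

6 hours 45 minutes

Convert departure to UTC: 6:50 AM − 14:00 = 4:50 PM UTC on Apr 21.
Add 12 hours and 22 minutes flight time → 5:12 AM UTC (Apr 22).
Kathmandu is UTC+5:45, so local arrival = 5:12 AM + 5:45 = 10:57 AM on Apr 22.
Layover = 5:42 PM − 10:57 AM = 6 hours 45 minutes.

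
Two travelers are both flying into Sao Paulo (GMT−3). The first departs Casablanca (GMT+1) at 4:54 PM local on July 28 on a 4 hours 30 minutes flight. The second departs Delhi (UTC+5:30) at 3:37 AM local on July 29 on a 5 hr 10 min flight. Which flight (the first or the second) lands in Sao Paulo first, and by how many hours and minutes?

the first, by 6 hours 53 minutes

Flight 1 in UTC: 4:54 PM − 1:00 = 3:54 PM on Jul 28.
+4 hours and 30 minutes → arrive 8:24 PM UTC on Jul 28.
Flight 2 in UTC: 3:37 AM − 5:30 = 10:07 PM on Jul 28.
+5 hours and 10 minutes → arrive 3:17 AM UTC on Jul 29.
Flight 1 lands earlier by 6 hours 53 minutes.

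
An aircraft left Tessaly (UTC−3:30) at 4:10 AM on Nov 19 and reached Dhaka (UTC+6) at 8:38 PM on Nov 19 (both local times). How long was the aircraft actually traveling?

6 hours 58 minutes

Dhaka is 9:30 ahead of Tessaly.
Clock-face elapsed time (ignoring zones) is 16 hours 28 minutes.
Actual elapsed = 16 hours 28 minutes − 9:30 = 6 hours 58 minutes.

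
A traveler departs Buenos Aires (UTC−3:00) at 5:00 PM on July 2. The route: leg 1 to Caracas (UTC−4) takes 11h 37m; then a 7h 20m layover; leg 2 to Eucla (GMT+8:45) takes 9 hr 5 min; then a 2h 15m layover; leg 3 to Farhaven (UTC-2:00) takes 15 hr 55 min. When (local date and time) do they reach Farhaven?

Convert departure to UTC: 5:00 PM + 3:00 = 8:00 PM UTC on Jul 2.
Add 11 hours 37 minutes leg 1 → 7:37 AM UTC (Jul 3).
Add 7 hours and 20 minutes layover in Caracas → 2:57 PM UTC.
Add 9 hours and 5 minutes leg 2 → 12:02 AM UTC (Jul 4).
Add 2 hours 15 minutes layover in Eucla → 2:17 AM UTC.
Add 15 hours 55 minutes leg 3 → 6:12 PM UTC.
Farhaven is UTC−2:00, so local arrival = 6:12 PM − 2:00 = 4:12 PM on Jul 4.

4:12 PM on July 4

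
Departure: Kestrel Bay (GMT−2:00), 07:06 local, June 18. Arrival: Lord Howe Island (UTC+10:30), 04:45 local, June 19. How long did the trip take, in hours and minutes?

Lord Howe Island is 12:30 ahead of Kestrel Bay.
Clock-face elapsed time (ignoring zones) is 21 hours 39 minutes.
Actual elapsed = 21 hours 39 minutes − 12:30 = 9 hours 9 minutes.

9 hours 9 minutes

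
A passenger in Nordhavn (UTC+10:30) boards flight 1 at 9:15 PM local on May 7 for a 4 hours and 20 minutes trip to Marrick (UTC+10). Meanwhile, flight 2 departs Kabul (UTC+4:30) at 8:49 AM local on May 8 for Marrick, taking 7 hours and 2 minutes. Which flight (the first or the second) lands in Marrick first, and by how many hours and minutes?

Flight 1 in UTC: 9:15 PM − 10:30 = 10:45 AM on May 7.
+4 hours 20 minutes → arrive 3:05 PM UTC on May 7.
Flight 2 in UTC: 8:49 AM − 4:30 = 4:19 AM on May 8.
+7 hours and 2 minutes → arrive 11:21 AM UTC on May 8.
Flight 1 lands earlier by 20 hours 16 minutes.

the first, by 20 hours 16 minutes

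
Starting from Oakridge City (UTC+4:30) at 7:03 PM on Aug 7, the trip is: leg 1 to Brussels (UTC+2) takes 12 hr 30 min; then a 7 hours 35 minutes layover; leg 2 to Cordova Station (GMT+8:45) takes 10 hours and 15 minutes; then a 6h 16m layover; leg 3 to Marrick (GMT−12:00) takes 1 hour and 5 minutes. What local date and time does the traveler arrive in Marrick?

Convert departure to UTC: 7:03 PM − 4:30 = 2:33 PM UTC on Aug 7.
Add 12 hours 30 minutes leg 1 → 3:03 AM UTC (Aug 8).
Add 7 hours 35 minutes layover in Brussels → 10:38 AM UTC.
Add 10 hours and 15 minutes leg 2 → 8:53 PM UTC.
Add 6 hours and 16 minutes layover in Cordova Station → 3:09 AM UTC (Aug 9).
Add 1 hour 5 minutes leg 3 → 4:14 AM UTC.
Marrick is UTC−12:00, so local arrival = 4:14 AM − 12:00 = 4:14 PM on Aug 8.

4:14 PM on August 8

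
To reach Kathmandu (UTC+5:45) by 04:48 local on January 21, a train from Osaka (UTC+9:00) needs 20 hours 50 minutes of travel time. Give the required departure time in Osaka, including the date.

11:13 on Jan 20

Target arrival in UTC: 04:48 − 5:45 = 23:03 on Jan 20.
Subtract 20 hours and 50 minutes → departure 02:13 UTC on Jan 20.
Osaka is UTC+9:00: 02:13 + 9:00 = 11:13 on Jan 20.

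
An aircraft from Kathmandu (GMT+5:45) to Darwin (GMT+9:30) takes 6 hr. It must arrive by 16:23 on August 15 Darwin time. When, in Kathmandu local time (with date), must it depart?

Target arrival in UTC: 16:23 − 9:30 = 06:53 on Aug 15.
Subtract 6 hours → departure 00:53 UTC on Aug 15.
Kathmandu is UTC+5:45: 00:53 + 5:45 = 06:38 on Aug 15.

06:38 on August 15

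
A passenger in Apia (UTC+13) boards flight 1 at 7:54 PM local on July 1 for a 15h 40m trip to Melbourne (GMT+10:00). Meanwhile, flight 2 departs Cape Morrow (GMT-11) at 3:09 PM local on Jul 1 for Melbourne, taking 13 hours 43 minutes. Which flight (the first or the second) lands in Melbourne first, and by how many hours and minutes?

Flight 1 in UTC: 7:54 PM − 13:00 = 6:54 AM on Jul 1.
+15 hours 40 minutes → arrive 10:34 PM UTC on Jul 1.
Flight 2 in UTC: 3:09 PM + 11:00 = 2:09 AM on Jul 2.
+13 hours 43 minutes → arrive 3:52 PM UTC on Jul 2.
Flight 1 lands earlier by 17 hours 18 minutes.

the first, by 17 hours 18 minutes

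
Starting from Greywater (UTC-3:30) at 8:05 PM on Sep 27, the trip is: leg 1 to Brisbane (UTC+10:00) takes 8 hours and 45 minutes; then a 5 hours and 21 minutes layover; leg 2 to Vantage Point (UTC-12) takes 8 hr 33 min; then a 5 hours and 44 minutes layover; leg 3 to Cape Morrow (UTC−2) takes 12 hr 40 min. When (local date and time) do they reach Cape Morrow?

Convert departure to UTC: 8:05 PM + 3:30 = 11:35 PM UTC on Sep 27.
Add 8 hours and 45 minutes leg 1 → 8:20 AM UTC (Sep 28).
Add 5 hours and 21 minutes layover in Brisbane → 1:41 PM UTC.
Add 8 hours and 33 minutes leg 2 → 10:14 PM UTC.
Add 5 hours 44 minutes layover in Vantage Point → 3:58 AM UTC (Sep 29).
Add 12 hours and 40 minutes leg 3 → 4:38 PM UTC.
Cape Morrow is UTC−2:00, so local arrival = 4:38 PM − 2:00 = 2:38 PM on Sep 29.

2:38 PM on Sep 29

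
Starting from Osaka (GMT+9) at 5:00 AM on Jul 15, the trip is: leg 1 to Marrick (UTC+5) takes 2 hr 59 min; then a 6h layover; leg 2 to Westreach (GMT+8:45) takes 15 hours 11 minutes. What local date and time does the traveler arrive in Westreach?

Convert departure to UTC: 5:00 AM − 9:00 = 8:00 PM UTC on Jul 14.
Add 2 hours 59 minutes leg 1 → 10:59 PM UTC.
Add 6 hours layover in Marrick → 4:59 AM UTC (Jul 15).
Add 15 hours 11 minutes leg 2 → 8:10 PM UTC.
Westreach is UTC+8:45, so local arrival = 8:10 PM + 8:45 = 4:55 AM on Jul 16.

4:55 AM on July 16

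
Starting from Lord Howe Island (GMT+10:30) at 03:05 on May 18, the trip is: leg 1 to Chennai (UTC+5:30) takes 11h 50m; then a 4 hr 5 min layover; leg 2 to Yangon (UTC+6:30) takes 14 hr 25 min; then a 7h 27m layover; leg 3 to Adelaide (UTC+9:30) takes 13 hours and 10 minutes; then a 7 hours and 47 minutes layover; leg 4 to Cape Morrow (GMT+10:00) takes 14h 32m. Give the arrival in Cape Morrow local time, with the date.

03:51 on May 21

Convert departure to UTC: 03:05 − 10:30 = 16:35 UTC on May 17.
Add 11 hours and 50 minutes leg 1 → 04:25 UTC (May 18).
Add 4 hours 5 minutes layover in Chennai → 08:30 UTC.
Add 14 hours 25 minutes leg 2 → 22:55 UTC.
Add 7 hours 27 minutes layover in Yangon → 06:22 UTC (May 19).
Add 13 hours and 10 minutes leg 3 → 19:32 UTC.
Add 7 hours and 47 minutes layover in Adelaide → 03:19 UTC (May 20).
Add 14 hours and 32 minutes leg 4 → 17:51 UTC.
Cape Morrow is UTC+10:00, so local arrival = 17:51 + 10:00 = 03:51 on May 21.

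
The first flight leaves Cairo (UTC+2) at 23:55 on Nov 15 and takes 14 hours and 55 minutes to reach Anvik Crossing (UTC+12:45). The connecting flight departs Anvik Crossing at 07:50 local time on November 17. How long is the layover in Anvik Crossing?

Convert departure to UTC: 23:55 − 2:00 = 21:55 UTC on Nov 15.
Add 14 hours 55 minutes flight time → 12:50 UTC (Nov 16).
Anvik Crossing is UTC+12:45, so local arrival = 12:50 + 12:45 = 01:35 on Nov 17.
Layover = 07:50 − 01:35 = 6 hours 15 minutes.

6 hours 15 minutes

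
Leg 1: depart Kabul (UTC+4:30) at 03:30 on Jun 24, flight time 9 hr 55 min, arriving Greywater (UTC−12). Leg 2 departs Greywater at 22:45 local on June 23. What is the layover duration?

Convert departure to UTC: 03:30 − 4:30 = 23:00 UTC on Jun 23.
Add 9 hours and 55 minutes flight time → 08:55 UTC (Jun 24).
Greywater is UTC−12:00, so local arrival = 08:55 − 12:00 = 20:55 on Jun 23.
Layover = 22:45 − 20:55 = 1 hour 50 minutes.

1 hour 50 minutes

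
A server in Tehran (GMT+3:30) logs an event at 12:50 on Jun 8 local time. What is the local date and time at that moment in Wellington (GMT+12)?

Wellington is 8:30 ahead of Tehran.
Shift by the zone difference: 12:50 + 8:30 = 21:20 on Jun 8 in Wellington.

21:20 on June 8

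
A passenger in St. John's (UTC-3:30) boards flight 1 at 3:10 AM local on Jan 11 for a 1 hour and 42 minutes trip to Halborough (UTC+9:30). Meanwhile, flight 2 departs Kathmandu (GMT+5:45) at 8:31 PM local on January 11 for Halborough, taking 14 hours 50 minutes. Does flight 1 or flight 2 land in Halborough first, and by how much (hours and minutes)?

the first, by 21 hours 14 minutes

Flight 1 in UTC: 3:10 AM + 3:30 = 6:40 AM on Jan 11.
+1 hour 42 minutes → arrive 8:22 AM UTC on Jan 11.
Flight 2 in UTC: 8:31 PM − 5:45 = 2:46 PM on Jan 11.
+14 hours and 50 minutes → arrive 5:36 AM UTC on Jan 12.
Flight 1 lands earlier by 21 hours 14 minutes.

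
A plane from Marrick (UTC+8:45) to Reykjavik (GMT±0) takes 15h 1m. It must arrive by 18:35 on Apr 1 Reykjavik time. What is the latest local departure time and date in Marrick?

12:19 on April 1

Target arrival is already UTC: 18:35 on Apr 1.
Subtract 15 hours 1 minute → departure 03:34 UTC on Apr 1.
Marrick is UTC+8:45: 03:34 + 8:45 = 12:19 on Apr 1.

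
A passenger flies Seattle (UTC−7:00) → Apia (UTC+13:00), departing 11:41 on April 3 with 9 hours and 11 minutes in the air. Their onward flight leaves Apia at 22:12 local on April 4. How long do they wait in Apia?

5 hours 20 minutes

Convert departure to UTC: 11:41 + 7:00 = 18:41 UTC on Apr 3.
Add 9 hours and 11 minutes flight time → 03:52 UTC (Apr 4).
Apia is UTC+13:00, so local arrival = 03:52 + 13:00 = 16:52 on Apr 4.
Layover = 22:12 − 16:52 = 5 hours 20 minutes.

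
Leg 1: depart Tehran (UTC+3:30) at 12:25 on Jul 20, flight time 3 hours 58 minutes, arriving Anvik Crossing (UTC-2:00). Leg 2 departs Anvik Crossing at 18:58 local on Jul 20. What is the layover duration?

8 hours 5 minutes

Convert departure to UTC: 12:25 − 3:30 = 08:55 UTC on Jul 20.
Add 3 hours 58 minutes flight time → 12:53 UTC.
Anvik Crossing is UTC−2:00, so local arrival = 12:53 − 2:00 = 10:53 on Jul 20.
Layover = 18:58 − 10:53 = 8 hours 5 minutes.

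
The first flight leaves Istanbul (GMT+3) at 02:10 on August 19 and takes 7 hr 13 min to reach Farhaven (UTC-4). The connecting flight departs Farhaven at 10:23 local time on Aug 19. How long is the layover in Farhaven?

8 hours

Convert departure to UTC: 02:10 − 3:00 = 23:10 UTC on Aug 18.
Add 7 hours 13 minutes flight time → 06:23 UTC (Aug 19).
Farhaven is UTC−4:00, so local arrival = 06:23 − 4:00 = 02:23 on Aug 19.
Layover = 10:23 − 02:23 = 8 hours.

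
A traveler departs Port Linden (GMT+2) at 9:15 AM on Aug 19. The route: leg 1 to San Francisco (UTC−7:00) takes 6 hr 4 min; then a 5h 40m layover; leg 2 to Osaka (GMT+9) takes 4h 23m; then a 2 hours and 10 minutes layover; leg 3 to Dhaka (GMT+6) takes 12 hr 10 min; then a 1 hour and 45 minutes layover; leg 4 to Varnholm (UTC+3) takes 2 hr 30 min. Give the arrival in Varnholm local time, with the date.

Convert departure to UTC: 9:15 AM − 2:00 = 7:15 AM UTC on Aug 19.
Add 6 hours 4 minutes leg 1 → 1:19 PM UTC.
Add 5 hours 40 minutes layover in San Francisco → 6:59 PM UTC.
Add 4 hours 23 minutes leg 2 → 11:22 PM UTC.
Add 2 hours 10 minutes layover in Osaka → 1:32 AM UTC (Aug 20).
Add 12 hours 10 minutes leg 3 → 1:42 PM UTC.
Add 1 hour and 45 minutes layover in Dhaka → 3:27 PM UTC.
Add 2 hours and 30 minutes leg 4 → 5:57 PM UTC.
Varnholm is UTC+3:00, so local arrival = 5:57 PM + 3:00 = 8:57 PM on Aug 20.

8:57 PM on August 20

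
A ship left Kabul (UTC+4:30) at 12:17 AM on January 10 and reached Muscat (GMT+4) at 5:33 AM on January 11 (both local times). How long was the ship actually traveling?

Muscat is 0:30 behind Kabul.
Clock-face elapsed time (ignoring zones) is 29 hours 16 minutes.
Actual elapsed = 29 hours 16 minutes + 0:30 = 29 hours 46 minutes.

29 hours 46 minutes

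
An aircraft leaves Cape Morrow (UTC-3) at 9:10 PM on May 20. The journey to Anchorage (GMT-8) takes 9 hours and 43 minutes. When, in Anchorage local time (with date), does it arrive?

Anchorage is 5:00 behind Cape Morrow.
After 9 hours 43 minutes it is 6:53 AM (May 21) in Cape Morrow.
Shift by the zone difference: 6:53 AM − 5:00 = 1:53 AM on May 21 in Anchorage.

1:53 AM on May 21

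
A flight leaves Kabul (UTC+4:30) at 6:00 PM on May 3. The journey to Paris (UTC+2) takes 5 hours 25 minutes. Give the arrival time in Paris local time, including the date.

8:55 PM on May 3

Paris is 2:30 behind Kabul.
After 5 hours and 25 minutes it is 11:25 PM in Kabul.
Shift by the zone difference: 11:25 PM − 2:30 = 8:55 PM on May 3 in Paris.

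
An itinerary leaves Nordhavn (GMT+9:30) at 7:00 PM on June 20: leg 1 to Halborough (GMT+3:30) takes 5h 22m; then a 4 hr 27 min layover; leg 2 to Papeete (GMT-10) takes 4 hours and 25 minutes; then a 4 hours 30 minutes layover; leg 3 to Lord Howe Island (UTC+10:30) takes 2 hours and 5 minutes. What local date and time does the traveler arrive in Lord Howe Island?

Convert departure to UTC: 7:00 PM − 9:30 = 9:30 AM UTC on Jun 20.
Add 5 hours 22 minutes leg 1 → 2:52 PM UTC.
Add 4 hours and 27 minutes layover in Halborough → 7:19 PM UTC.
Add 4 hours and 25 minutes leg 2 → 11:44 PM UTC.
Add 4 hours and 30 minutes layover in Papeete → 4:14 AM UTC (Jun 21).
Add 2 hours and 5 minutes leg 3 → 6:19 AM UTC.
Lord Howe Island is UTC+10:30, so local arrival = 6:19 AM + 10:30 = 4:49 PM on Jun 21.

4:49 PM on June 21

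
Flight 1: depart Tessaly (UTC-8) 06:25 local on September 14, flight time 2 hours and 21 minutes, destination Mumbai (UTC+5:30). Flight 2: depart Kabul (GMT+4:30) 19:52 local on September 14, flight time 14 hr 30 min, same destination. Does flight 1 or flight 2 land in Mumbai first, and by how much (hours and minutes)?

Flight 1 in UTC: 06:25 + 8:00 = 14:25 on Sep 14.
+2 hours 21 minutes → arrive 16:46 UTC on Sep 14.
Flight 2 in UTC: 19:52 − 4:30 = 15:22 on Sep 14.
+14 hours and 30 minutes → arrive 05:52 UTC on Sep 15.
Flight 1 lands earlier by 13 hours 6 minutes.

the first, by 13 hours 6 minutes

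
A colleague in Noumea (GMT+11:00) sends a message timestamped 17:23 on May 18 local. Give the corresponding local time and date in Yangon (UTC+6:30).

In UTC: 17:23 − 11:00 = 06:23 on May 18.
Yangon is UTC+6:30: 06:23 + 6:30 = 12:53 on May 18.

12:53 on May 18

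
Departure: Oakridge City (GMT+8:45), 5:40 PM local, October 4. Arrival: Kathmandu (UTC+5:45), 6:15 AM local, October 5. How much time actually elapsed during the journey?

Kathmandu is 3:00 behind Oakridge City.
Clock-face elapsed time (ignoring zones) is 12 hours 35 minutes.
Actual elapsed = 12 hours 35 minutes + 3:00 = 15 hours 35 minutes.

15 hours 35 minutes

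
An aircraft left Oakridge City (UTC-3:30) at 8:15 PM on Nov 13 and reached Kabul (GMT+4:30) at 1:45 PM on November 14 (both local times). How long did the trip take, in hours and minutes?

Departure in UTC: 8:15 PM + 3:30 = 11:45 PM on Nov 13.
Arrival in UTC: 1:45 PM − 4:30 = 9:15 AM on Nov 14.
Elapsed = 9:15 AM − 11:45 PM (+1 day) = 9 hours 30 minutes.

9 hours 30 minutes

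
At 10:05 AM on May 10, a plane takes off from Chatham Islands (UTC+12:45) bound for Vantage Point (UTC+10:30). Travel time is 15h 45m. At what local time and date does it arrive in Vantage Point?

Convert departure to UTC: 10:05 AM − 12:45 = 9:20 PM UTC on May 9.
Add 15 hours 45 minutes travel time → 1:05 PM UTC (May 10).
Vantage Point is UTC+10:30, so local arrival = 1:05 PM + 10:30 = 11:35 PM on May 10.

11:35 PM on May 10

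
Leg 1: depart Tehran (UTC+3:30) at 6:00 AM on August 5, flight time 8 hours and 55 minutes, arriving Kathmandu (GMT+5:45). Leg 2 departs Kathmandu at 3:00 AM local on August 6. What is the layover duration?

Convert departure to UTC: 6:00 AM − 3:30 = 2:30 AM UTC on Aug 5.
Add 8 hours and 55 minutes flight time → 11:25 AM UTC.
Kathmandu is UTC+5:45, so local arrival = 11:25 AM + 5:45 = 5:10 PM on Aug 5.
Layover = 3:00 AM − 5:10 PM (+1 day) = 9 hours 50 minutes.

9 hours 50 minutes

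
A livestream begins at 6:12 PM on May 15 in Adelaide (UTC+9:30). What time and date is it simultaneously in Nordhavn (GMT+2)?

In UTC: 6:12 PM − 9:30 = 8:42 AM on May 15.
Nordhavn is UTC+2:00: 8:42 AM + 2:00 = 10:42 AM on May 15.

10:42 AM on May 15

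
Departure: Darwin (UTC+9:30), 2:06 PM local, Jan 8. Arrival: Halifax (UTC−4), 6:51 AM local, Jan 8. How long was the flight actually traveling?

Departure in UTC: 2:06 PM − 9:30 = 4:36 AM on Jan 8.
Arrival in UTC: 6:51 AM + 4:00 = 10:51 AM on Jan 8.
Elapsed = 10:51 AM − 4:36 AM = 6 hours 15 minutes.

6 hours 15 minutes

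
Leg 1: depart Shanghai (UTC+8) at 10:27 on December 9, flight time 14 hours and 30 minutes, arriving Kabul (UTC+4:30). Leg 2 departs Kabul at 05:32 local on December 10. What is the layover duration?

8 hours 5 minutes

Convert departure to UTC: 10:27 − 8:00 = 02:27 UTC on Dec 9.
Add 14 hours and 30 minutes flight time → 16:57 UTC.
Kabul is UTC+4:30, so local arrival = 16:57 + 4:30 = 21:27 on Dec 9.
Layover = 05:32 − 21:27 (+1 day) = 8 hours 5 minutes.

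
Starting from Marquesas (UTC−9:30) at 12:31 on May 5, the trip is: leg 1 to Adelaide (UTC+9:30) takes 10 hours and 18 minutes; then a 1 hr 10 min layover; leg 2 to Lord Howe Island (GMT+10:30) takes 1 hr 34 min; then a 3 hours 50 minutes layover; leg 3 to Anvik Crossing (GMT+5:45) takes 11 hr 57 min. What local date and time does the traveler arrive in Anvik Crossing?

08:35 on May 7

Convert departure to UTC: 12:31 + 9:30 = 22:01 UTC on May 5.
Add 10 hours 18 minutes leg 1 → 08:19 UTC (May 6).
Add 1 hour 10 minutes layover in Adelaide → 09:29 UTC.
Add 1 hour 34 minutes leg 2 → 11:03 UTC.
Add 3 hours 50 minutes layover in Lord Howe Island → 14:53 UTC.
Add 11 hours 57 minutes leg 3 → 02:50 UTC (May 7).
Anvik Crossing is UTC+5:45, so local arrival = 02:50 + 5:45 = 08:35 on May 7.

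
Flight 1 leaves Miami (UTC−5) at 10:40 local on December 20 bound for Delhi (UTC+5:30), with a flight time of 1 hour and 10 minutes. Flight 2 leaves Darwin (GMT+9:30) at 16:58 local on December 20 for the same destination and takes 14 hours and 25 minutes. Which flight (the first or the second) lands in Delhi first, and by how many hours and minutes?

the first, by 5 hours 3 minutes

Flight 1 in UTC: 10:40 + 5:00 = 15:40 on Dec 20.
+1 hour and 10 minutes → arrive 16:50 UTC on Dec 20.
Flight 2 in UTC: 16:58 − 9:30 = 07:28 on Dec 20.
+14 hours and 25 minutes → arrive 21:53 UTC on Dec 20.
Flight 1 lands earlier by 5 hours 3 minutes.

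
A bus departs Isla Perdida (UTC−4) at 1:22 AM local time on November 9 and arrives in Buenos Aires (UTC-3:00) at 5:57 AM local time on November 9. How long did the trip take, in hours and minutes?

3 hours 35 minutes

Buenos Aires is 1:00 ahead of Isla Perdida.
Clock-face elapsed time (ignoring zones) is 4 hours 35 minutes.
Actual elapsed = 4 hours 35 minutes − 1:00 = 3 hours 35 minutes.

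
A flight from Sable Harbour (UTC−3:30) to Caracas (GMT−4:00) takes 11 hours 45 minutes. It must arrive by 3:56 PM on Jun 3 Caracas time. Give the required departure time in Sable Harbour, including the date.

4:41 AM on June 3

Target arrival in UTC: 3:56 PM + 4:00 = 7:56 PM on Jun 3.
Subtract 11 hours 45 minutes → departure 8:11 AM UTC on Jun 3.
Sable Harbour is UTC−3:30: 8:11 AM − 3:30 = 4:41 AM on Jun 3.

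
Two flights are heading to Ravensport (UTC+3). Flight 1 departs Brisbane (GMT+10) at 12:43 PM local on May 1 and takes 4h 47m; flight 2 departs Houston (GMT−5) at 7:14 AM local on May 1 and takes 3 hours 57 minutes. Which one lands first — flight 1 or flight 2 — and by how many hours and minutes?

the first, by 8 hours 41 minutes

Flight 1 in UTC: 12:43 PM − 10:00 = 2:43 AM on May 1.
+4 hours 47 minutes → arrive 7:30 AM UTC on May 1.
Flight 2 in UTC: 7:14 AM + 5:00 = 12:14 PM on May 1.
+3 hours 57 minutes → arrive 4:11 PM UTC on May 1.
Flight 1 lands earlier by 8 hours 41 minutes.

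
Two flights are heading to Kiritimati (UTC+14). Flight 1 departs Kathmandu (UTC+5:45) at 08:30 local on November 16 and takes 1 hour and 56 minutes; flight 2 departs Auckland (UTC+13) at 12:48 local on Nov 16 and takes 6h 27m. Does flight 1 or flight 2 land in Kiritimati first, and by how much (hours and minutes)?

Flight 1 in UTC: 08:30 − 5:45 = 02:45 on Nov 16.
+1 hour and 56 minutes → arrive 04:41 UTC on Nov 16.
Flight 2 in UTC: 12:48 − 13:00 = 23:48 on Nov 15.
+6 hours 27 minutes → arrive 06:15 UTC on Nov 16.
Flight 1 lands earlier by 1 hour 34 minutes.

the first, by 1 hour 34 minutes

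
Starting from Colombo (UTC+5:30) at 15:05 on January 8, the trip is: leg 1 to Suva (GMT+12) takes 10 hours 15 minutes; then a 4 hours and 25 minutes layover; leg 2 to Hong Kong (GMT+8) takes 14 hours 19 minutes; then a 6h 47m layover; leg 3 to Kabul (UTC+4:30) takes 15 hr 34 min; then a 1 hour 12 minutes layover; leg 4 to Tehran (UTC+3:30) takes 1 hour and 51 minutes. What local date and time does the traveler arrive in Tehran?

19:28 on January 10

Convert departure to UTC: 15:05 − 5:30 = 09:35 UTC on Jan 8.
Add 10 hours and 15 minutes leg 1 → 19:50 UTC.
Add 4 hours and 25 minutes layover in Suva → 00:15 UTC (Jan 9).
Add 14 hours and 19 minutes leg 2 → 14:34 UTC.
Add 6 hours and 47 minutes layover in Hong Kong → 21:21 UTC.
Add 15 hours and 34 minutes leg 3 → 12:55 UTC (Jan 10).
Add 1 hour and 12 minutes layover in Kabul → 14:07 UTC.
Add 1 hour 51 minutes leg 4 → 15:58 UTC.
Tehran is UTC+3:30, so local arrival = 15:58 + 3:30 = 19:28 on Jan 10.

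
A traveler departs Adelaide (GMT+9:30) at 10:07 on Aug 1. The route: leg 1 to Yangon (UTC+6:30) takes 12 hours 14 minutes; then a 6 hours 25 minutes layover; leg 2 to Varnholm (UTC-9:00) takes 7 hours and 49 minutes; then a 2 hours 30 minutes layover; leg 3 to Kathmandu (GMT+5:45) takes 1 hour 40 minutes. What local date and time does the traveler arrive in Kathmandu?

13:00 on Aug 2

Convert departure to UTC: 10:07 − 9:30 = 00:37 UTC on Aug 1.
Add 12 hours 14 minutes leg 1 → 12:51 UTC.
Add 6 hours 25 minutes layover in Yangon → 19:16 UTC.
Add 7 hours and 49 minutes leg 2 → 03:05 UTC (Aug 2).
Add 2 hours 30 minutes layover in Varnholm → 05:35 UTC.
Add 1 hour 40 minutes leg 3 → 07:15 UTC.
Kathmandu is UTC+5:45, so local arrival = 07:15 + 5:45 = 13:00 on Aug 2.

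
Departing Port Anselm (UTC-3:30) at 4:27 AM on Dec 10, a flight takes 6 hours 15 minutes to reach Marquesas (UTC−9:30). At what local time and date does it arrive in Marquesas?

Convert departure to UTC: 4:27 AM + 3:30 = 7:57 AM UTC on Dec 10.
Add 6 hours and 15 minutes travel time → 2:12 PM UTC.
Marquesas is UTC−9:30, so local arrival = 2:12 PM − 9:30 = 4:42 AM on Dec 10.

4:42 AM on Dec 10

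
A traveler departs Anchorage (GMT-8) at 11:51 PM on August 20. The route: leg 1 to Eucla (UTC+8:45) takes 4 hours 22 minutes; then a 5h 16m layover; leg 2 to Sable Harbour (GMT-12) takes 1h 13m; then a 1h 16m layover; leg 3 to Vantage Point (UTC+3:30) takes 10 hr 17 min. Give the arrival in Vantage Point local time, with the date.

9:45 AM on August 22

Convert departure to UTC: 11:51 PM + 8:00 = 7:51 AM UTC on Aug 21.
Add 4 hours 22 minutes leg 1 → 12:13 PM UTC.
Add 5 hours 16 minutes layover in Eucla → 5:29 PM UTC.
Add 1 hour and 13 minutes leg 2 → 6:42 PM UTC.
Add 1 hour 16 minutes layover in Sable Harbour → 7:58 PM UTC.
Add 10 hours 17 minutes leg 3 → 6:15 AM UTC (Aug 22).
Vantage Point is UTC+3:30, so local arrival = 6:15 AM + 3:30 = 9:45 AM on Aug 22.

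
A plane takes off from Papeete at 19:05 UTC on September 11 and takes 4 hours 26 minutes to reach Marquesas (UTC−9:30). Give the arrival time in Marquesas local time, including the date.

14:01 on September 11

Departure is given in UTC: 19:05 on Sep 11.
Add 4 hours and 26 minutes → 23:31 UTC.
Marquesas is UTC−9:30: 23:31 − 9:30 = 14:01 on Sep 11.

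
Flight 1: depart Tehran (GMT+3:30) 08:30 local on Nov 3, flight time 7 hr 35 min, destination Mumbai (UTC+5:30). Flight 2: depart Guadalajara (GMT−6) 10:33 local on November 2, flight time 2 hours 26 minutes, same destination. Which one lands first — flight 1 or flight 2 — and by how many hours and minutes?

the second, by 17 hours 36 minutes

Flight 1 in UTC: 08:30 − 3:30 = 05:00 on Nov 3.
+7 hours 35 minutes → arrive 12:35 UTC on Nov 3.
Flight 2 in UTC: 10:33 + 6:00 = 16:33 on Nov 2.
+2 hours 26 minutes → arrive 18:59 UTC on Nov 2.
Flight 2 lands earlier by 17 hours 36 minutes.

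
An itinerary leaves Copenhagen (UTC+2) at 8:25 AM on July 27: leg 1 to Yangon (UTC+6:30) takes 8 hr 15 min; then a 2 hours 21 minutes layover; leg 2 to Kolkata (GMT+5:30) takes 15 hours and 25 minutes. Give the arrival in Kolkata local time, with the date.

1:56 PM on Jul 28

Convert departure to UTC: 8:25 AM − 2:00 = 6:25 AM UTC on Jul 27.
Add 8 hours and 15 minutes leg 1 → 2:40 PM UTC.
Add 2 hours 21 minutes layover in Yangon → 5:01 PM UTC.
Add 15 hours 25 minutes leg 2 → 8:26 AM UTC (Jul 28).
Kolkata is UTC+5:30, so local arrival = 8:26 AM + 5:30 = 1:56 PM on Jul 28.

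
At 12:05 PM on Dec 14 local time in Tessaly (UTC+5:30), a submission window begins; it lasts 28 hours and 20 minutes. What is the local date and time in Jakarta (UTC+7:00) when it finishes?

5:55 PM on December 15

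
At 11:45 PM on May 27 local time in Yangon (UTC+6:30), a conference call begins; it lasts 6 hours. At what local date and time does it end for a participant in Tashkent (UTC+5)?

Convert start to UTC: 11:45 PM − 6:30 = 5:15 PM UTC on May 27.
Add 6 hours duration → 11:15 PM UTC.
Tashkent is UTC+5:00, so local end time = 11:15 PM + 5:00 = 4:15 AM on May 28.

4:15 AM on May 28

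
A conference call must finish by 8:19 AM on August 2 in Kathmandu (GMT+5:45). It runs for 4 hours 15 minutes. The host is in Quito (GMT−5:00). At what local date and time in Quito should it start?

5:19 PM on Aug 1

Target end time in UTC: 8:19 AM − 5:45 = 2:34 AM on Aug 2.
Subtract 4 hours 15 minutes → start 10:19 PM UTC on Aug 1.
Quito is UTC−5:00: 10:19 PM − 5:00 = 5:19 PM on Aug 1.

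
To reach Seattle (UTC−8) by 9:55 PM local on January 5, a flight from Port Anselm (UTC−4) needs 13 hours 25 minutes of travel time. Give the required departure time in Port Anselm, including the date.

12:30 PM on January 5

Target arrival in UTC: 9:55 PM + 8:00 = 5:55 AM on Jan 6.
Subtract 13 hours 25 minutes → departure 4:30 PM UTC on Jan 5.
Port Anselm is UTC−4:00: 4:30 PM − 4:00 = 12:30 PM on Jan 5.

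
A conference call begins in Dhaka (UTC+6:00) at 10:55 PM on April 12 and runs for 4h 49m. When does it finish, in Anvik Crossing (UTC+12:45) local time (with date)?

Convert start to UTC: 10:55 PM − 6:00 = 4:55 PM UTC on Apr 12.
Add 4 hours 49 minutes duration → 9:44 PM UTC.
Anvik Crossing is UTC+12:45, so local end time = 9:44 PM + 12:45 = 10:29 AM on Apr 13.

10:29 AM on Apr 13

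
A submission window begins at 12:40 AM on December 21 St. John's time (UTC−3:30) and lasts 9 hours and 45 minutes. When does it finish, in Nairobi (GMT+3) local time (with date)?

Convert start to UTC: 12:40 AM + 3:30 = 4:10 AM UTC on Dec 21.
Add 9 hours and 45 minutes duration → 1:55 PM UTC.
Nairobi is UTC+3:00, so local end time = 1:55 PM + 3:00 = 4:55 PM on Dec 21.

4:55 PM on December 21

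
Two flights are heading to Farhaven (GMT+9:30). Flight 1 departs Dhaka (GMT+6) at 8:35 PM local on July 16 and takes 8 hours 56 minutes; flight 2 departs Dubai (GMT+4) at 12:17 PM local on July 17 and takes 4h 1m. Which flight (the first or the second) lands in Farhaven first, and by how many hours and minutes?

the first, by 12 hours 47 minutes

Flight 1 in UTC: 8:35 PM − 6:00 = 2:35 PM on Jul 16.
+8 hours and 56 minutes → arrive 11:31 PM UTC on Jul 16.
Flight 2 in UTC: 12:17 PM − 4:00 = 8:17 AM on Jul 17.
+4 hours 1 minute → arrive 12:18 PM UTC on Jul 17.
Flight 1 lands earlier by 12 hours 47 minutes.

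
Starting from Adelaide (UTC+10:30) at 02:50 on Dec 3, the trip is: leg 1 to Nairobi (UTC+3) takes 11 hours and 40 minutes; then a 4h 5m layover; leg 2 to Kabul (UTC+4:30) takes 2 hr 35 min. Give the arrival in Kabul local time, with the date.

Convert departure to UTC: 02:50 − 10:30 = 16:20 UTC on Dec 2.
Add 11 hours 40 minutes leg 1 → 04:00 UTC (Dec 3).
Add 4 hours 5 minutes layover in Nairobi → 08:05 UTC.
Add 2 hours 35 minutes leg 2 → 10:40 UTC.
Kabul is UTC+4:30, so local arrival = 10:40 + 4:30 = 15:10 on Dec 3.

15:10 on Dec 3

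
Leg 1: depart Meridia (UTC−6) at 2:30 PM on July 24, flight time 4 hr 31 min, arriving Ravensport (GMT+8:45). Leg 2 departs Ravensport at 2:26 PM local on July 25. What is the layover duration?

4 hours 40 minutes

Convert departure to UTC: 2:30 PM + 6:00 = 8:30 PM UTC on Jul 24.
Add 4 hours 31 minutes flight time → 1:01 AM UTC (Jul 25).
Ravensport is UTC+8:45, so local arrival = 1:01 AM + 8:45 = 9:46 AM on Jul 25.
Layover = 2:26 PM − 9:46 AM = 4 hours 40 minutes.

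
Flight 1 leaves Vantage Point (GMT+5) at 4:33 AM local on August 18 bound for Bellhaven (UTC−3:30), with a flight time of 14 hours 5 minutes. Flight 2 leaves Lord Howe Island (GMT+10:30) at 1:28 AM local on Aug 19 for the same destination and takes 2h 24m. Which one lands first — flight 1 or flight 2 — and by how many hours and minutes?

the first, by 3 hours 44 minutes

Flight 1 in UTC: 4:33 AM − 5:00 = 11:33 PM on Aug 17.
+14 hours and 5 minutes → arrive 1:38 PM UTC on Aug 18.
Flight 2 in UTC: 1:28 AM − 10:30 = 2:58 PM on Aug 18.
+2 hours 24 minutes → arrive 5:22 PM UTC on Aug 18.
Flight 1 lands earlier by 3 hours 44 minutes.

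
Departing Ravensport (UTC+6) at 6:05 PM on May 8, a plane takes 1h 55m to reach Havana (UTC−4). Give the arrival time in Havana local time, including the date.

10:00 AM on May 8

Convert departure to UTC: 6:05 PM − 6:00 = 12:05 PM UTC on May 8.
Add 1 hour and 55 minutes travel time → 2:00 PM UTC.
Havana is UTC−4:00, so local arrival = 2:00 PM − 4:00 = 10:00 AM on May 8.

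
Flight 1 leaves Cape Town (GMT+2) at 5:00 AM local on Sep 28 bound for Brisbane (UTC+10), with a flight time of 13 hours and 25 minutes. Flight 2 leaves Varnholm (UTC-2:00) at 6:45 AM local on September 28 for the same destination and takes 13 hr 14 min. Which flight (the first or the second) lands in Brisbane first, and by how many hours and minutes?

the first, by 5 hours 34 minutes

Flight 1 in UTC: 5:00 AM − 2:00 = 3:00 AM on Sep 28.
+13 hours 25 minutes → arrive 4:25 PM UTC on Sep 28.
Flight 2 in UTC: 6:45 AM + 2:00 = 8:45 AM on Sep 28.
+13 hours 14 minutes → arrive 9:59 PM UTC on Sep 28.
Flight 1 lands earlier by 5 hours 34 minutes.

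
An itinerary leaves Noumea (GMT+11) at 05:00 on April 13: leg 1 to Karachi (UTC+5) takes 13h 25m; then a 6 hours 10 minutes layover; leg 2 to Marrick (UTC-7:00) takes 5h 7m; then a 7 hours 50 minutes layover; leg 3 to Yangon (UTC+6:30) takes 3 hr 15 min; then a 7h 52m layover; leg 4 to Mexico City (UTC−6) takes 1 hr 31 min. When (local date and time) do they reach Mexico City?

Convert departure to UTC: 05:00 − 11:00 = 18:00 UTC on Apr 12.
Add 13 hours and 25 minutes leg 1 → 07:25 UTC (Apr 13).
Add 6 hours 10 minutes layover in Karachi → 13:35 UTC.
Add 5 hours and 7 minutes leg 2 → 18:42 UTC.
Add 7 hours and 50 minutes layover in Marrick → 02:32 UTC (Apr 14).
Add 3 hours and 15 minutes leg 3 → 05:47 UTC.
Add 7 hours and 52 minutes layover in Yangon → 13:39 UTC.
Add 1 hour and 31 minutes leg 4 → 15:10 UTC.
Mexico City is UTC−6:00, so local arrival = 15:10 − 6:00 = 09:10 on Apr 14.

09:10 on Apr 14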